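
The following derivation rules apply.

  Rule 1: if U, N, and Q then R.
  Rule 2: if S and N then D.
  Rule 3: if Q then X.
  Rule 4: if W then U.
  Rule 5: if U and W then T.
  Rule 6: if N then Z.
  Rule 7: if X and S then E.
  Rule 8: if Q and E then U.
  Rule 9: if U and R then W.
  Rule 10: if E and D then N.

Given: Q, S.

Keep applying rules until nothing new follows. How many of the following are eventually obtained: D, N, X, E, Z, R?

2

Q holds, so X follows (Rule 3).
X and S hold, so E follows (Rule 7).
D would need S and N (Rule 2), but N is never established.
N would need E and D (Rule 10), but D is never established.
X: reached.
E: reached.
Z would need N (Rule 6), but N is never established.
R would need U, N, and Q (Rule 1), but N is never established.
Reached: X and E — 2 of the 6.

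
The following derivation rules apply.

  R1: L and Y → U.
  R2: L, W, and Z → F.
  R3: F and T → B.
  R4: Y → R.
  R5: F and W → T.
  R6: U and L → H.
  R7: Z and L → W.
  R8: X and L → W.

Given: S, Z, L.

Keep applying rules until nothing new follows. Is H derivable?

H would need U and L (R6), but U is never established.

No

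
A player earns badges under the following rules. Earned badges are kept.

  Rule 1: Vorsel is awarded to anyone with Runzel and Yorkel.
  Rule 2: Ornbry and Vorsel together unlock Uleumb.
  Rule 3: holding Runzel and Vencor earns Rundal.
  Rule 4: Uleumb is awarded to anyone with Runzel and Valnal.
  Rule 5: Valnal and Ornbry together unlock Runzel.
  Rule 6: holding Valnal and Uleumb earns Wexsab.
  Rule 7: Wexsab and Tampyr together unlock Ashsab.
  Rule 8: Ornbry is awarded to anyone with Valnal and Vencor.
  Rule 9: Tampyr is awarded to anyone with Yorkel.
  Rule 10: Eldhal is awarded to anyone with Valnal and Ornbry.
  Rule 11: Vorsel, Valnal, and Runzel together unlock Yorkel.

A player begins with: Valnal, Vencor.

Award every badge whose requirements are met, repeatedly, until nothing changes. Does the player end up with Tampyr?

No

Tampyr would need Yorkel (Rule 9), but Yorkel is never earned.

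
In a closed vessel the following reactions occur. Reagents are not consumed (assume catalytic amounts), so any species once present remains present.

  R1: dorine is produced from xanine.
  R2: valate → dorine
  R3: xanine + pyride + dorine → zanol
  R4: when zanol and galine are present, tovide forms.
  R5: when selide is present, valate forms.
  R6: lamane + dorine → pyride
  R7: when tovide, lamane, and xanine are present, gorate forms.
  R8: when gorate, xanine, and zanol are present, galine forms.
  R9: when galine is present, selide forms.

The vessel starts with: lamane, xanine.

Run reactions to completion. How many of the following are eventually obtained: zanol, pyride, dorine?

xanine present → dorine forms (R1).
lamane and dorine present → pyride forms (R6).
xanine, pyride, and dorine present → zanol forms (R3).
zanol: reached.
pyride: reached.
dorine: reached.
All 3 are reached.

3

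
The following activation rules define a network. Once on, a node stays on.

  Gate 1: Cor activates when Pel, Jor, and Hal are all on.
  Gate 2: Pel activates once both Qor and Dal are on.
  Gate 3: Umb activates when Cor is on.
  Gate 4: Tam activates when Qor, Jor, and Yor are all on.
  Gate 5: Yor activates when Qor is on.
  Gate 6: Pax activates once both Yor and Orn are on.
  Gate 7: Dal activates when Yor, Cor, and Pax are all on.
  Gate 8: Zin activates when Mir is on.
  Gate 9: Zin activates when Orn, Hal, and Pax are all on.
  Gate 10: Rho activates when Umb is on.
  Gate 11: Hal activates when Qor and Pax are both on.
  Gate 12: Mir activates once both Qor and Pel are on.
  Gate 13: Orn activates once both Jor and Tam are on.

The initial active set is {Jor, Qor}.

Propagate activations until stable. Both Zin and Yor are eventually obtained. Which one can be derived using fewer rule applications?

Yor: Gate 5: Qor on → Yor on. [1 rule application]
Zin: Qor is on, so Yor activates (Gate 5). Qor, Jor, and Yor are on, so Tam activates (Gate 4). Jor and Tam are on, so Orn activates (Gate 13). Yor and Orn are on, so Pax activates (Gate 6). Gate 11: Qor and Pax on → Hal on. Orn, Hal, and Pax are on, so Zin activates (Gate 9). [6 rule applications]
Yor needs fewer.

Yor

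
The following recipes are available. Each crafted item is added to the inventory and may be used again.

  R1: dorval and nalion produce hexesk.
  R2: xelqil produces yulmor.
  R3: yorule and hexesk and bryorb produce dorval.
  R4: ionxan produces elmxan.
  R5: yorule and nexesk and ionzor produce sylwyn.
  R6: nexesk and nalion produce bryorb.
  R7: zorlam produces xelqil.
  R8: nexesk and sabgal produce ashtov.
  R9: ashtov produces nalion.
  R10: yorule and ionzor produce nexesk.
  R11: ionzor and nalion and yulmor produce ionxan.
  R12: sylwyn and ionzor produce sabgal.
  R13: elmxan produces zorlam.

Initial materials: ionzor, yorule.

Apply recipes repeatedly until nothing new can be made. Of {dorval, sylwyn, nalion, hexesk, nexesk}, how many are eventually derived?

Using R10, yorule and ionzor make nexesk.
yorule and nexesk and ionzor → sylwyn (R5).
sylwyn and ionzor → sabgal (R12).
nexesk and sabgal → ashtov (R8).
ashtov → nalion (R9).
dorval would need yorule, hexesk, and bryorb (R3), but hexesk is never obtained.
sylwyn: reached.
nalion: reached.
hexesk would need dorval and nalion (R1), but dorval is never obtained.
nexesk: reached.
Reached: sylwyn, nalion, and nexesk — 3 of the 5.

3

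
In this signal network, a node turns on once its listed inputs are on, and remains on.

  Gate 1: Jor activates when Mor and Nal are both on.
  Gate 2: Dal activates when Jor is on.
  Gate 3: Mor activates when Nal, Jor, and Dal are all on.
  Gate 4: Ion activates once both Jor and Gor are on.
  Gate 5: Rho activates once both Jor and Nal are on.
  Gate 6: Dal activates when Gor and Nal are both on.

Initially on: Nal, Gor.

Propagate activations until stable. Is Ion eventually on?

Ion would need Jor and Gor (Gate 4), but Jor never turns on.

No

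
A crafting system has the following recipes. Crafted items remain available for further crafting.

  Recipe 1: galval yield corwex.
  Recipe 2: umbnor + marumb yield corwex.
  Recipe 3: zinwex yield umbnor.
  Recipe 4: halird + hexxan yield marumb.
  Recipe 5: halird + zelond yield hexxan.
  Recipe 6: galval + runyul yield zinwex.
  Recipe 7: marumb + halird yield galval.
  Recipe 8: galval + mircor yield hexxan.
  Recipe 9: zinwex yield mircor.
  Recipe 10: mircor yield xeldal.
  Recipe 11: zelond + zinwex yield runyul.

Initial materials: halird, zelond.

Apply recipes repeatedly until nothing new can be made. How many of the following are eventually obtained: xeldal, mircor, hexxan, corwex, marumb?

Using Recipe 5, halird and zelond make hexxan.
halird + hexxan → marumb (Recipe 4).
Using Recipe 7, marumb and halird make galval.
galval → corwex (Recipe 1).
xeldal would need mircor (Recipe 10), but mircor is never obtained.
mircor would need zinwex (Recipe 9), but zinwex is never obtained.
hexxan: reached.
corwex: reached.
marumb: reached.
Reached: hexxan, corwex, and marumb — 3 of the 5.

3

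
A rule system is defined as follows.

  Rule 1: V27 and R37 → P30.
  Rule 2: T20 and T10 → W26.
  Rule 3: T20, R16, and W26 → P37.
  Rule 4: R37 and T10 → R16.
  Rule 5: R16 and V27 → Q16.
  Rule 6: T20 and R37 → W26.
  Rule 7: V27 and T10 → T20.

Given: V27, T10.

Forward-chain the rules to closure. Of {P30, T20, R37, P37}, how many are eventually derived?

1

From V27 and T10, Rule 7 gives T20.
P30 would need V27 and R37 (Rule 1), but R37 is never established.
T20: reached.
No rule produces R37, and it is not given.
P37 would need T20, R16, and W26 (Rule 3), but R16 is never established.
Reached: T20 — 1 of the 4.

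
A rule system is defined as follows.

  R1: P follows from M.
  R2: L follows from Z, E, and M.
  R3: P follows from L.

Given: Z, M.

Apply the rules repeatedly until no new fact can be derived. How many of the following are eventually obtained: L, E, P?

M holds, so P follows (R1).
L would need Z, E, and M (R2), but E is never established.
No rule produces E, and it is not given.
P: reached.
Reached: P — 1 of the 3.

1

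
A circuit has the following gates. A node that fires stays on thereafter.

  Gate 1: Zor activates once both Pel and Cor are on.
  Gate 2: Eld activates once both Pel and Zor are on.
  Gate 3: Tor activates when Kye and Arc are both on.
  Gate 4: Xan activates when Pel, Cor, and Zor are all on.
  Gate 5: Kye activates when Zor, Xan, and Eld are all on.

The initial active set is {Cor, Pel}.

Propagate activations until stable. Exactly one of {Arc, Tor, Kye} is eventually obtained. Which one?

Gate 1: Pel and Cor on → Zor on.
Gate 4: Pel, Cor, and Zor on → Xan on.
Pel and Zor are on, so Eld activates (Gate 2).
Gate 5: Zor, Xan, and Eld on → Kye on.
No rule produces Arc, and it is not given. Tor would need Kye and Arc (Gate 3), but Arc never turns on.

Kye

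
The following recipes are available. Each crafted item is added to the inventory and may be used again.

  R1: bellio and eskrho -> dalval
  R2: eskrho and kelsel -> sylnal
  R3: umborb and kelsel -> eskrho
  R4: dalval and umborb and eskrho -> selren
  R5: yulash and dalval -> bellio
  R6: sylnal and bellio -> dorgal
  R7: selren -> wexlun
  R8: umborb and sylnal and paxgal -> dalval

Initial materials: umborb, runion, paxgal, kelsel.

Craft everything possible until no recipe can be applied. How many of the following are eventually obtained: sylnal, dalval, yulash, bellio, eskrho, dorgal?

Using R3, umborb and kelsel make eskrho.
eskrho and kelsel -> sylnal (R2).
umborb and sylnal and paxgal -> dalval (R8).
sylnal: reached.
dalval: reached.
No rule produces yulash, and it is not given.
bellio would need yulash and dalval (R5), but yulash is never obtained.
eskrho: reached.
dorgal would need sylnal and bellio (R6), but bellio is never obtained.
Reached: sylnal, dalval, and eskrho — 3 of the 6.

3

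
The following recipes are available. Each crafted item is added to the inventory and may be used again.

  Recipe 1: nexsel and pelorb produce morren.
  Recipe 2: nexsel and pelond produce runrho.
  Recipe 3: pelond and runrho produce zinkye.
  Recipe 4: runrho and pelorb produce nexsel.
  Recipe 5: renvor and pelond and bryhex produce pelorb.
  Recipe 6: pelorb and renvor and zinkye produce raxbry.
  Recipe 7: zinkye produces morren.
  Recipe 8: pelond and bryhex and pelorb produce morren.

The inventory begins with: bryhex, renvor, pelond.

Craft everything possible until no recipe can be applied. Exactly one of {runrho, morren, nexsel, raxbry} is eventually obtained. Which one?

Using Recipe 5, renvor, pelond, and bryhex make pelorb.
Using Recipe 8, pelond, bryhex, and pelorb make morren.
nexsel would need runrho and pelorb (Recipe 4), but runrho is never obtained. runrho would need nexsel and pelond (Recipe 2), but nexsel is never obtained. raxbry would need pelorb, renvor, and zinkye (Recipe 6), but zinkye is never obtained.

morren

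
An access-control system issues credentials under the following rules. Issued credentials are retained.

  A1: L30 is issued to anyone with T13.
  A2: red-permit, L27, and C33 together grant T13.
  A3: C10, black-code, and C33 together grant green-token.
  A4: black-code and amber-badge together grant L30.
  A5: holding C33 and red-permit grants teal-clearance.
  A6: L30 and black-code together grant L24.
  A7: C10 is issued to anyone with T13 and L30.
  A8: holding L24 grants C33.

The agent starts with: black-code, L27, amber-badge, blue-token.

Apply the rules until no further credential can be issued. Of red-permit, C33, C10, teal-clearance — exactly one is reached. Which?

C33

Holding black-code and amber-badge grants L30 (A4).
Holding L30 and black-code grants L24 (A6).
Holding L24 grants C33 (A8).
C10 would need T13 and L30 (A7), but T13 is never granted. No rule produces red-permit, and it is not given. teal-clearance would need C33 and red-permit (A5), but red-permit is never granted.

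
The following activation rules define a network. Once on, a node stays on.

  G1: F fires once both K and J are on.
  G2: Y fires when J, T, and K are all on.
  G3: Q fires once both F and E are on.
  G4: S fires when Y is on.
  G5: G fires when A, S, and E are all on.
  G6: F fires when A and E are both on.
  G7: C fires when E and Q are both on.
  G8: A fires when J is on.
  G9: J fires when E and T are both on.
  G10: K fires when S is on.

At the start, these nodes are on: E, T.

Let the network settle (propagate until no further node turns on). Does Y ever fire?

Y would need J, T, and K (G2), but K never turns on.

No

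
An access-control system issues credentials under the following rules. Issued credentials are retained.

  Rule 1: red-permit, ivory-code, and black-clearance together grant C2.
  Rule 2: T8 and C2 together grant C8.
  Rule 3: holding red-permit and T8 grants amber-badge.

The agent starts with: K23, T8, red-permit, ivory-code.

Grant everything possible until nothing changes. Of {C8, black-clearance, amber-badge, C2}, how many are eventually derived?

1

Holding red-permit and T8 grants amber-badge (Rule 3).
C8 would need T8 and C2 (Rule 2), but C2 is never granted.
No rule produces black-clearance, and it is not given.
amber-badge: reached.
C2 would need red-permit, ivory-code, and black-clearance (Rule 1), but black-clearance is never granted.
Reached: amber-badge — 1 of the 4.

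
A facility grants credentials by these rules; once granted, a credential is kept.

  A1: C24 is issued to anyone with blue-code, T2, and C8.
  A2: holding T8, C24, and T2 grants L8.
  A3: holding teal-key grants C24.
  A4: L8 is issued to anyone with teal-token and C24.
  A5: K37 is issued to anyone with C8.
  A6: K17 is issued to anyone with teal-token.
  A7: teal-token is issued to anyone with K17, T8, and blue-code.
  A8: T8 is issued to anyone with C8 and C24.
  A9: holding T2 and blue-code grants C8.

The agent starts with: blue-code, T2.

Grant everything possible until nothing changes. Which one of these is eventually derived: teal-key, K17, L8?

L8

Holding T2 and blue-code grants C8 (A9).
Holding blue-code, T2, and C8 grants C24 (A1).
Holding C8 and C24 grants T8 (A8).
Holding T8, C24, and T2 grants L8 (A2).
K17 would need teal-token (A6), but teal-token is never granted. No rule produces teal-key, and it is not given.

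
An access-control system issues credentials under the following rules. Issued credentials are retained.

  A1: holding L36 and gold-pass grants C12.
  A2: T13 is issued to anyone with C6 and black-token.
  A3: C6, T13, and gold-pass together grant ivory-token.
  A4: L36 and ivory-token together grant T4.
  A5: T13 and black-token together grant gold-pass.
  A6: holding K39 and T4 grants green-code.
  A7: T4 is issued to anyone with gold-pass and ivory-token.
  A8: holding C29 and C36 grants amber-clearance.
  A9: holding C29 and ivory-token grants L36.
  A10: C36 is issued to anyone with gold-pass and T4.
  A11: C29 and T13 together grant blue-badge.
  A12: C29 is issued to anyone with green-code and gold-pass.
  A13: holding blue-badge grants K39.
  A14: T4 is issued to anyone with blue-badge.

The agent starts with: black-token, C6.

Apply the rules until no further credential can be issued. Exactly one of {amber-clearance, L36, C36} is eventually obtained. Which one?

C36

Holding C6 and black-token grants T13 (A2).
Holding T13 and black-token grants gold-pass (A5).
Holding C6, T13, and gold-pass grants ivory-token (A3).
Holding gold-pass and ivory-token grants T4 (A7).
Holding gold-pass and T4 grants C36 (A10).
L36 would need C29 and ivory-token (A9), but C29 is never granted. amber-clearance would need C29 and C36 (A8), but C29 is never granted.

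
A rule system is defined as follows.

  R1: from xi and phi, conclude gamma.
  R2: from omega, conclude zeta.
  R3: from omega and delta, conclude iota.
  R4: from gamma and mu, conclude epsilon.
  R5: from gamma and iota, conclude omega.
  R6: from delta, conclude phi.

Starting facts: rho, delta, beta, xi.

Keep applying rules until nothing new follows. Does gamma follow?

Yes

delta holds, so phi follows (R6).
From xi and phi, R1 gives gamma.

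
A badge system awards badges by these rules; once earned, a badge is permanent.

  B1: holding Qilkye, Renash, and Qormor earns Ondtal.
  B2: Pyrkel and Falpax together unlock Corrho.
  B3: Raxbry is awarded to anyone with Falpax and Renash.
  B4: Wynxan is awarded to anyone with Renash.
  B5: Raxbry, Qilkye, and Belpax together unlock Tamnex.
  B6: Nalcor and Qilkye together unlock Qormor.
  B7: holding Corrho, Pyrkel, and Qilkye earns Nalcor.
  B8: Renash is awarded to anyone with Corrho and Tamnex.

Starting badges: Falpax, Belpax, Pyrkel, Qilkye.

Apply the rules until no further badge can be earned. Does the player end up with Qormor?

With Pyrkel and Falpax, Corrho is earned (B2).
With Corrho, Pyrkel, and Qilkye, Nalcor is earned (B7).
With Nalcor and Qilkye, Qormor is earned (B6).

Yes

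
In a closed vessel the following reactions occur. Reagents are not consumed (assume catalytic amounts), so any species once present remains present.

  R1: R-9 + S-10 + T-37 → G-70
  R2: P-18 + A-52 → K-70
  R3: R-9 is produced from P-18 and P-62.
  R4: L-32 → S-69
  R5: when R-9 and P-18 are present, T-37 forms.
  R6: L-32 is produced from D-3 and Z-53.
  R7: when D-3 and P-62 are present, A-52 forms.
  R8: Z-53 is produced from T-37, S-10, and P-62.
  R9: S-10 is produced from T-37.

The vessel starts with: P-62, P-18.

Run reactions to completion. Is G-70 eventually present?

Yes

P-18 and P-62 present → R-9 forms (R3).
R-9 and P-18 present → T-37 forms (R5).
T-37 present → S-10 forms (R9).
R-9, S-10, and T-37 present → G-70 forms (R1).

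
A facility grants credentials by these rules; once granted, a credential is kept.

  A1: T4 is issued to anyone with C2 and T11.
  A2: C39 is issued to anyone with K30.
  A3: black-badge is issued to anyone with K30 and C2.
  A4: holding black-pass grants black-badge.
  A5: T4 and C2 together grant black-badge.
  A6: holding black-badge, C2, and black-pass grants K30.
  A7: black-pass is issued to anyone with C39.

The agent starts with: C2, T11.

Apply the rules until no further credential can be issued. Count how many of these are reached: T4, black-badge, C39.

Holding C2 and T11 grants T4 (A1).
Holding T4 and C2 grants black-badge (A5).
T4: reached.
black-badge: reached.
C39 would need K30 (A2), but K30 is never granted.
Reached: T4 and black-badge — 2 of the 3.

2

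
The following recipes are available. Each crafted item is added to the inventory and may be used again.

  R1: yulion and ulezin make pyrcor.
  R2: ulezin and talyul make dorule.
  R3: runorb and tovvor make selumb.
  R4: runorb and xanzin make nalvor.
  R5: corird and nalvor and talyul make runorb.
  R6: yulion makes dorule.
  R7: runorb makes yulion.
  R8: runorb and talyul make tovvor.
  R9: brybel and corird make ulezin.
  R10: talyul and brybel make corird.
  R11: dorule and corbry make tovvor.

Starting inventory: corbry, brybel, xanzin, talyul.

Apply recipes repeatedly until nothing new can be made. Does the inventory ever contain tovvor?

talyul and brybel → corird (R10).
brybel and corird → ulezin (R9).
Using R2, ulezin and talyul make dorule.
dorule and corbry → tovvor (R11).

Yes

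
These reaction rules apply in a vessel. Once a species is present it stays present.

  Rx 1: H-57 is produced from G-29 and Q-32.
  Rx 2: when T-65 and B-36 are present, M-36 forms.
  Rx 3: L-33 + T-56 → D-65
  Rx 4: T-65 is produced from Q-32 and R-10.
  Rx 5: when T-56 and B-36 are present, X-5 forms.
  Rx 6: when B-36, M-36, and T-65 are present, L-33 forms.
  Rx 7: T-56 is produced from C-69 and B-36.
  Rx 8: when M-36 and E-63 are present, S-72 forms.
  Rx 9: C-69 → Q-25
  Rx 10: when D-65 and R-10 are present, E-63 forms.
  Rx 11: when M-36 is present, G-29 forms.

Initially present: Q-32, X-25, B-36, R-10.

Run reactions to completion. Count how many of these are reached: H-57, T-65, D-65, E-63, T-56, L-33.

3

Q-32 and R-10 present → T-65 forms (Rx 4).
T-65 and B-36 present → M-36 forms (Rx 2).
B-36, M-36, and T-65 present → L-33 forms (Rx 6).
M-36 present → G-29 forms (Rx 11).
G-29 and Q-32 present → H-57 forms (Rx 1).
H-57: reached.
T-65: reached.
D-65 would need L-33 and T-56 (Rx 3), but T-56 never forms.
E-63 would need D-65 and R-10 (Rx 10), but D-65 never forms.
T-56 would need C-69 and B-36 (Rx 7), but C-69 never forms.
L-33: reached.
Reached: H-57, T-65, and L-33 — 3 of the 6.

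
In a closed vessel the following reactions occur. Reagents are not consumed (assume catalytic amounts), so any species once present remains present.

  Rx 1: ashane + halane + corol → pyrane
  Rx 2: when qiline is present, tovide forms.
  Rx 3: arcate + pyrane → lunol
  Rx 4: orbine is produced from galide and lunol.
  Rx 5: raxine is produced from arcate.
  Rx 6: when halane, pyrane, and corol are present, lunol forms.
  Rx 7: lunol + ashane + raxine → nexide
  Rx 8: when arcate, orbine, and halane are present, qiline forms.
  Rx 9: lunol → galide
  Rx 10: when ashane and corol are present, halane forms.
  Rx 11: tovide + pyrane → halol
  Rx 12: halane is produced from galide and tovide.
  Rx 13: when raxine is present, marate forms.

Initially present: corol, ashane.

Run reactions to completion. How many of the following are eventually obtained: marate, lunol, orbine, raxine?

ashane and corol present → halane forms (Rx 10).
ashane, halane, and corol present → pyrane forms (Rx 1).
halane, pyrane, and corol present → lunol forms (Rx 6).
lunol present → galide forms (Rx 9).
galide and lunol present → orbine forms (Rx 4).
marate would need raxine (Rx 13), but raxine never forms.
lunol: reached.
orbine: reached.
raxine would need arcate (Rx 5), but arcate never forms.
Reached: lunol and orbine — 2 of the 4.

2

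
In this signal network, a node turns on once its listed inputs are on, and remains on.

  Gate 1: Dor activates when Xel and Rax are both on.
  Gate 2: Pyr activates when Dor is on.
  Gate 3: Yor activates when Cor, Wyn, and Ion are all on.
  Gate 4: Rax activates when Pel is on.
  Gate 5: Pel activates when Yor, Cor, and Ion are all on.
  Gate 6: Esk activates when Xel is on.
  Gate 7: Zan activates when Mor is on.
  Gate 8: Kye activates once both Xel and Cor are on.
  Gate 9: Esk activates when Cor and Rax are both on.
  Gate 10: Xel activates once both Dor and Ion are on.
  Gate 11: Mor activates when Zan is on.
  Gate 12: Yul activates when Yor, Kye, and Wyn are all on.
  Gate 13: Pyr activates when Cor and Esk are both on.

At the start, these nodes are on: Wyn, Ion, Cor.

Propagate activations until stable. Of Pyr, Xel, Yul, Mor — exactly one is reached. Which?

Cor, Wyn, and Ion are on, so Yor activates (Gate 3).
Yor, Cor, and Ion are on, so Pel activates (Gate 5).
Pel is on, so Rax activates (Gate 4).
Cor and Rax are on, so Esk activates (Gate 9).
Cor and Esk are on, so Pyr activates (Gate 13).
Mor would need Zan (Gate 11), but Zan never turns on. Xel would need Dor and Ion (Gate 10), but Dor never turns on. Yul would need Yor, Kye, and Wyn (Gate 12), but Kye never turns on.

Pyr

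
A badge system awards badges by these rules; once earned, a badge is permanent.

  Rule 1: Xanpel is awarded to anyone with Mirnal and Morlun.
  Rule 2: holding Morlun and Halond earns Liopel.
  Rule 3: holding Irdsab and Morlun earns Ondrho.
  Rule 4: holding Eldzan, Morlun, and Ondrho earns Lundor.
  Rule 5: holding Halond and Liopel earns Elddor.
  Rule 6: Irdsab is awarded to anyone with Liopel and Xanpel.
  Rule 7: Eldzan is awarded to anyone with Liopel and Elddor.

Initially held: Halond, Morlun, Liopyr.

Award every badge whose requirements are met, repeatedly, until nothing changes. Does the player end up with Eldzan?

With Morlun and Halond, Liopel is earned (Rule 2).
With Halond and Liopel, Elddor is earned (Rule 5).
With Liopel and Elddor, Eldzan is earned (Rule 7).

Yes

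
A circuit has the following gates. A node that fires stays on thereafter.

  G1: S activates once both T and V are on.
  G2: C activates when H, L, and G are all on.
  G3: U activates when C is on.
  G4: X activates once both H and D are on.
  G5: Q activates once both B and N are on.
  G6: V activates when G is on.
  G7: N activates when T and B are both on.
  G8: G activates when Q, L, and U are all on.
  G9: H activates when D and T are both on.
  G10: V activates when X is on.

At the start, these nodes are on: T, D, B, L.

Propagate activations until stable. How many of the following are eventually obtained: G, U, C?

G would need Q, L, and U (G8), but U never turns on.
U would need C (G3), but C never turns on.
C would need H, L, and G (G2), but G never turns on.
None of the 3 are reached.

0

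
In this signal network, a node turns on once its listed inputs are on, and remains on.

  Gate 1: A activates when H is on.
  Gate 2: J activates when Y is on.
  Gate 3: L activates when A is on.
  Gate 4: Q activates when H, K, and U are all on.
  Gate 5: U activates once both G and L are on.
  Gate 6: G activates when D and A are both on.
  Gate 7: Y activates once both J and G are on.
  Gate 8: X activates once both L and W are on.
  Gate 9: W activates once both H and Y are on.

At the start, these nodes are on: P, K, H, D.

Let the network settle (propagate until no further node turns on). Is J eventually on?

J would need Y (Gate 2), but Y never turns on.

No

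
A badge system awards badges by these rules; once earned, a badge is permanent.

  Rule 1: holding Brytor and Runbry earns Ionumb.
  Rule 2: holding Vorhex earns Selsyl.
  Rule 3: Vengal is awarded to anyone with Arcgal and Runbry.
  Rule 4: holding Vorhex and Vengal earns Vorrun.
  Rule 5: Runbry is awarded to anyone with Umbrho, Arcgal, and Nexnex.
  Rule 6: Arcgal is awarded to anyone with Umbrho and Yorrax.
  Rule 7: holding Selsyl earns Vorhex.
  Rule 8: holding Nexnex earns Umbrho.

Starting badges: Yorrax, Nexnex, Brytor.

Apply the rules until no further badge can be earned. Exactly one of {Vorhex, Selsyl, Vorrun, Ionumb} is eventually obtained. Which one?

Ionumb

With Nexnex, Umbrho is earned (Rule 8).
With Umbrho and Yorrax, Arcgal is earned (Rule 6).
With Umbrho, Arcgal, and Nexnex, Runbry is earned (Rule 5).
With Brytor and Runbry, Ionumb is earned (Rule 1).
Selsyl would need Vorhex (Rule 2), but Vorhex is never earned. Vorrun would need Vorhex and Vengal (Rule 4), but Vorhex is never earned. Vorhex would need Selsyl (Rule 7), but Selsyl is never earned.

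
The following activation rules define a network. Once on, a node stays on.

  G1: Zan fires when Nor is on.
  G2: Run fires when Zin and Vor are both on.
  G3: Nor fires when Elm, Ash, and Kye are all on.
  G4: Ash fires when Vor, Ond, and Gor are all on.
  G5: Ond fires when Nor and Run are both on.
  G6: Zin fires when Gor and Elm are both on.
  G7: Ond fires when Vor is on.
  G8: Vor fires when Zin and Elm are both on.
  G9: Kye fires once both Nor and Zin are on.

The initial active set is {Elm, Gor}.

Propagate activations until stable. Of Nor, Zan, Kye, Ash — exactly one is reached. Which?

G6: Gor and Elm on → Zin on.
G8: Zin and Elm on → Vor on.
G7: Vor on → Ond on.
G4: Vor, Ond, and Gor on → Ash on.
Zan would need Nor (G1), but Nor never turns on. Nor would need Elm, Ash, and Kye (G3), but Kye never turns on. Kye would need Nor and Zin (G9), but Nor never turns on.

Ash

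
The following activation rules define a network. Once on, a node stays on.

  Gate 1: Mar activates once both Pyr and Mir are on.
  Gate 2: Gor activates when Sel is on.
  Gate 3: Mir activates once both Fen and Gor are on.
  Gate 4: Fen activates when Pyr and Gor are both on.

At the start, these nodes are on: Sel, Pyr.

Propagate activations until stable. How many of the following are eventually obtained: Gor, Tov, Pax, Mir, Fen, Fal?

Gate 2: Sel on → Gor on.
Pyr and Gor are on, so Fen activates (Gate 4).
Gate 3: Fen and Gor on → Mir on.
Gor: reached.
No rule produces Tov, and it is not given.
No rule produces Pax, and it is not given.
Mir: reached.
Fen: reached.
No rule produces Fal, and it is not given.
Reached: Gor, Mir, and Fen — 3 of the 6.

3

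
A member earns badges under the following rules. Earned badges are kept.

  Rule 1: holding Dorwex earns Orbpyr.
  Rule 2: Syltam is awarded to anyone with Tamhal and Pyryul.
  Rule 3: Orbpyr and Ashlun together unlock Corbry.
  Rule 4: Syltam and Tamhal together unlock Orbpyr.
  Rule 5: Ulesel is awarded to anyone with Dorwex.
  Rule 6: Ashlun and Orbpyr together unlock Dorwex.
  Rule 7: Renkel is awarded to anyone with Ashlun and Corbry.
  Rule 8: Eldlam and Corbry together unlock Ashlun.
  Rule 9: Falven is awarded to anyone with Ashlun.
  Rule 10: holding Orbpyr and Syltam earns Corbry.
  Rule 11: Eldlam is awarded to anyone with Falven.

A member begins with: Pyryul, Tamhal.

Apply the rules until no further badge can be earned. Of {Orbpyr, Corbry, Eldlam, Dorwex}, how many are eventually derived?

2

With Tamhal and Pyryul, Syltam is earned (Rule 2).
With Syltam and Tamhal, Orbpyr is earned (Rule 4).
With Orbpyr and Syltam, Corbry is earned (Rule 10).
Orbpyr: reached.
Corbry: reached.
Eldlam would need Falven (Rule 11), but Falven is never earned.
Dorwex would need Ashlun and Orbpyr (Rule 6), but Ashlun is never earned.
Reached: Orbpyr and Corbry — 2 of the 4.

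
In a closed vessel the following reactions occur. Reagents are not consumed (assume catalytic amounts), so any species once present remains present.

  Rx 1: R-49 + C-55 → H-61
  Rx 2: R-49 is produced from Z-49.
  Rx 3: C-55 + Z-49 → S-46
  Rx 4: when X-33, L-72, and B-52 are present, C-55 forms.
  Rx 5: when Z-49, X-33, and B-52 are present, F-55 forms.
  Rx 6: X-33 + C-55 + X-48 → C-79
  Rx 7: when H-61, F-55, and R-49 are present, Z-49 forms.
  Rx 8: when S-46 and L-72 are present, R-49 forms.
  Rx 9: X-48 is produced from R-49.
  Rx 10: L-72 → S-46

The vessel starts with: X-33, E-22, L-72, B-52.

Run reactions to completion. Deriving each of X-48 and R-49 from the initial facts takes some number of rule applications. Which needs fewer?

R-49: L-72 present → S-46 forms (Rx 10). S-46 and L-72 present → R-49 forms (Rx 8). [2 rule applications]
X-48: L-72 present → S-46 forms (Rx 10). S-46 and L-72 present → R-49 forms (Rx 8). R-49 present → X-48 forms (Rx 9). [3 rule applications]
R-49 needs fewer.

R-49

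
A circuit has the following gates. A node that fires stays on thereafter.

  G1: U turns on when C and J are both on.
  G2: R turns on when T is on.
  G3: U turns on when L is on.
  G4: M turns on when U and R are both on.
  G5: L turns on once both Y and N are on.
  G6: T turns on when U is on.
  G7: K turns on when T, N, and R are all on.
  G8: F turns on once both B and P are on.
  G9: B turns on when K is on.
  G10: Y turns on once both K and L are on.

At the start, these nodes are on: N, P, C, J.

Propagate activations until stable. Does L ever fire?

L would need Y and N (G5), but Y never turns on.

No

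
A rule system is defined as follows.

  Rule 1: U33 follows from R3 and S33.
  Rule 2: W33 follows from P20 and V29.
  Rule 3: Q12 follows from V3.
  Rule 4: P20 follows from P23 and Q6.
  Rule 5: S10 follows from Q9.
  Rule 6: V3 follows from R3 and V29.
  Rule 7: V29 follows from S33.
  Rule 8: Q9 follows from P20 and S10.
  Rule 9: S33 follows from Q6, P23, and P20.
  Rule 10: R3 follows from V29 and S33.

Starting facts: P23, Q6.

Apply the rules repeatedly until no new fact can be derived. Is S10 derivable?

S10 would need Q9 (Rule 5), but Q9 is never established.

No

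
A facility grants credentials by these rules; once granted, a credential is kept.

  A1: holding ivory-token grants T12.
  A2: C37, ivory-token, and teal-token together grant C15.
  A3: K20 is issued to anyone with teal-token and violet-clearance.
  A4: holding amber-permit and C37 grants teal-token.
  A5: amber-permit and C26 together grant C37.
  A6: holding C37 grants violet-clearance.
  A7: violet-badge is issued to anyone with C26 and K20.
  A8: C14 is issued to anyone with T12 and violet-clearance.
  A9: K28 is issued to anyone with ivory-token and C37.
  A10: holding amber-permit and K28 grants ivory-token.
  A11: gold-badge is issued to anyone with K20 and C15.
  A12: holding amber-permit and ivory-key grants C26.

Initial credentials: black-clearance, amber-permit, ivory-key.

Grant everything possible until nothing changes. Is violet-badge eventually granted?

Yes

Holding amber-permit and ivory-key grants C26 (A12).
Holding amber-permit and C26 grants C37 (A5).
Holding C37 grants violet-clearance (A6).
Holding amber-permit and C37 grants teal-token (A4).
Holding teal-token and violet-clearance grants K20 (A3).
Holding C26 and K20 grants violet-badge (A7).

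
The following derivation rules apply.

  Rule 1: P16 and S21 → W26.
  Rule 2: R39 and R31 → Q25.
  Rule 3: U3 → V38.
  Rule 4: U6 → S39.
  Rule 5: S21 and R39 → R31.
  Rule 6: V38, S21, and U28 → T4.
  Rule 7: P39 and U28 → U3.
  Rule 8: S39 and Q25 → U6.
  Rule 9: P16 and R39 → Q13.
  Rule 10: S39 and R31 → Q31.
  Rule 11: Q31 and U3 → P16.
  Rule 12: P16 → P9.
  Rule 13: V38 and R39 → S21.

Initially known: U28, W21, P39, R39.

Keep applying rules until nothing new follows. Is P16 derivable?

P16 would need Q31 and U3 (Rule 11), but Q31 is never established.

No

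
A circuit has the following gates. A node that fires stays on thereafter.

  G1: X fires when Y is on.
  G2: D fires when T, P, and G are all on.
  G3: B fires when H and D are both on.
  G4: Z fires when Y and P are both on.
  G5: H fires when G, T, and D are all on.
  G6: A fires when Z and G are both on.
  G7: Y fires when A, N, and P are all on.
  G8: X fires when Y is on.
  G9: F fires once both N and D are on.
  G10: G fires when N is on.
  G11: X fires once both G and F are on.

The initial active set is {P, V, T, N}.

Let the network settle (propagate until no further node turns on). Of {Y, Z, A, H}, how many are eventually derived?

N is on, so G fires (G10).
G2: T, P, and G on → D on.
G5: G, T, and D on → H on.
Y would need A, N, and P (G7), but A never turns on.
Z would need Y and P (G4), but Y never turns on.
A would need Z and G (G6), but Z never turns on.
H: reached.
Reached: H — 1 of the 4.

1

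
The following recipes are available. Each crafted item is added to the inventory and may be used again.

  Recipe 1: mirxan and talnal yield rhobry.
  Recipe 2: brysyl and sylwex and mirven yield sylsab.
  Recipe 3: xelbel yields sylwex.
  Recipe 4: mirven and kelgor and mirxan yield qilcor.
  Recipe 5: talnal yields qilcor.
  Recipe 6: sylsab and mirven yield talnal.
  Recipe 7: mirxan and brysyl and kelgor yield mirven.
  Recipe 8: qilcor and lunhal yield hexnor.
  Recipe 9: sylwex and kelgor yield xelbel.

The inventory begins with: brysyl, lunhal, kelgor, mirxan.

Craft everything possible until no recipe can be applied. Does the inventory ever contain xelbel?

xelbel would need sylwex and kelgor (Recipe 9), but sylwex is never obtained.

No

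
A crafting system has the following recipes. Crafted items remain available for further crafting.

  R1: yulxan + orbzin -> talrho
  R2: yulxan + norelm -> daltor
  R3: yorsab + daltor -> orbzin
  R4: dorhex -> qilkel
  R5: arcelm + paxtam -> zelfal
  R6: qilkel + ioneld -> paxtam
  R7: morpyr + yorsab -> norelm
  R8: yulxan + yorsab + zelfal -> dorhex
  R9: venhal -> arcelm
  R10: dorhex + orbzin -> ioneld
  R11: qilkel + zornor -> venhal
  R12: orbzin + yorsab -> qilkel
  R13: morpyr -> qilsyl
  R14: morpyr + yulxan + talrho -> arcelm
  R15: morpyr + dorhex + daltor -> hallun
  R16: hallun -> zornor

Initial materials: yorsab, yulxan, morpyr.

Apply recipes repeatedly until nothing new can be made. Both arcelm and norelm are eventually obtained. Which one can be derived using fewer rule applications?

norelm: Using R7, morpyr and yorsab make norelm. [1 rule application]
arcelm: Using R7, morpyr and yorsab make norelm. yulxan + norelm -> daltor (R2). Using R3, yorsab and daltor make orbzin. yulxan + orbzin -> talrho (R1). morpyr + yulxan + talrho -> arcelm (R14). [5 rule applications]
norelm needs fewer.

norelm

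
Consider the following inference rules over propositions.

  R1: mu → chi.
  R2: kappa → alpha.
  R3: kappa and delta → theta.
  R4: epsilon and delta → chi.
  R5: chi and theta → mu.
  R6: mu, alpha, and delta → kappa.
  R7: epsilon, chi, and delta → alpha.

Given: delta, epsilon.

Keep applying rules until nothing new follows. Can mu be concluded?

No

mu would need chi and theta (R5), but theta is never established.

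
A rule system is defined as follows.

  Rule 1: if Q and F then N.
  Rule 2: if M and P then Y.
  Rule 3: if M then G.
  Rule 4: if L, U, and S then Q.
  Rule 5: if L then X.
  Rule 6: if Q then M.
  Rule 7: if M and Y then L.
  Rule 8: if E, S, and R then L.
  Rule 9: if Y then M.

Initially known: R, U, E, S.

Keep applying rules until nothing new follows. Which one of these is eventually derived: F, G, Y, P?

G

From E, S, and R, Rule 8 gives L.
L, U, and S hold, so Q follows (Rule 4).
From Q, Rule 6 gives M.
From M, Rule 3 gives G.
No rule produces P, and it is not given. No rule produces F, and it is not given. Y would need M and P (Rule 2), but P is never established.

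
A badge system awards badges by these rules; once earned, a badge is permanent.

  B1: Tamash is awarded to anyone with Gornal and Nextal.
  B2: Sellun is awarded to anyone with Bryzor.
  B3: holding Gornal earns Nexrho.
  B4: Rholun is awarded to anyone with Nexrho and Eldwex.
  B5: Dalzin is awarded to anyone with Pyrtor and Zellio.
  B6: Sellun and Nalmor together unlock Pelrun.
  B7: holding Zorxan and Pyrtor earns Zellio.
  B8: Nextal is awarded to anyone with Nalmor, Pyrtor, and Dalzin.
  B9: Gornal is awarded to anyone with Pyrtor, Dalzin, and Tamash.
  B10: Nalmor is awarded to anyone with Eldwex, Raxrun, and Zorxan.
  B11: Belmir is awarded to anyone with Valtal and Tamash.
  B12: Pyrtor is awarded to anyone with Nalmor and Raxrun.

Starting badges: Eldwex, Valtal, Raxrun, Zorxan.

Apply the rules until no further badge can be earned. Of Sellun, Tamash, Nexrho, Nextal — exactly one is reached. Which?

Nextal

With Eldwex, Raxrun, and Zorxan, Nalmor is earned (B10).
With Nalmor and Raxrun, Pyrtor is earned (B12).
With Zorxan and Pyrtor, Zellio is earned (B7).
With Pyrtor and Zellio, Dalzin is earned (B5).
With Nalmor, Pyrtor, and Dalzin, Nextal is earned (B8).
Nexrho would need Gornal (B3), but Gornal is never earned. Sellun would need Bryzor (B2), but Bryzor is never earned. Tamash would need Gornal and Nextal (B1), but Gornal is never earned.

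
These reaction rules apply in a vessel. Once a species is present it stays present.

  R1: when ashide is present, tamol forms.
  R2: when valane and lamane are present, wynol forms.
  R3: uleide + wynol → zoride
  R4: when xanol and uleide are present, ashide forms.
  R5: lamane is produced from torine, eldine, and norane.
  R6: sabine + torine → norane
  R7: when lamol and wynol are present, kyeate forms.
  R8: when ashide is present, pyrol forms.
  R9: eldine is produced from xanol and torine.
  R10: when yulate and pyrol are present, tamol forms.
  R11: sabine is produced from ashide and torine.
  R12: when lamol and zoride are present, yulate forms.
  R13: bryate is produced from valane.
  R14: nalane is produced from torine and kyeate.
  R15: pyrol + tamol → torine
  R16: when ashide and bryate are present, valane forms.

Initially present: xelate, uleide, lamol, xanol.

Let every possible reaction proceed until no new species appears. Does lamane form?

xanol and uleide present → ashide forms (R4).
ashide present → tamol forms (R1).
ashide present → pyrol forms (R8).
pyrol and tamol present → torine forms (R15).
ashide and torine present → sabine forms (R11).
xanol and torine present → eldine forms (R9).
sabine and torine present → norane forms (R6).
torine, eldine, and norane present → lamane forms (R5).

Yes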